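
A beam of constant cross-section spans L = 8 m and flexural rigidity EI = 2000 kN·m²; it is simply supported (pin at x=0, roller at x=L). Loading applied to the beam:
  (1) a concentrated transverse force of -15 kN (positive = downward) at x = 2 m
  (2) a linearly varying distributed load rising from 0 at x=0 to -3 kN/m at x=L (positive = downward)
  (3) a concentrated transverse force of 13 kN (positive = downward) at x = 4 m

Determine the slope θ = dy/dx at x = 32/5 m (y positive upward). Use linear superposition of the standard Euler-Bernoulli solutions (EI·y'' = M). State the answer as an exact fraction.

θ(32/5) = -55721/7500000 rad

Load 1 — point force P=-15 kN at a=2 m (b=L-a=6):
  θ_1 = -Pa(2L²-6Lx+3x²+a²)/(6LEI)  [x>a] = -(-15)·2·(2·8²-6·8·(32/5)+3·(32/5)²+2²)/(6·8·2000) = -327/20000 rad
Load 2 — triangular load w₀=-3 kN/m (0→w₀ over full span):
  θ_2 = -w₀(7L⁴-30L²x²+15x⁴)/(360LEI) = -(-3)·(7·8⁴-30·8²·(32/5)²+15·(32/5)⁴)/(360·8·2000) = -3028/234375 rad
Load 3 — point force P=13 kN at a=4 m (b=L-a=4):
  θ_3 = -Pa(2L²-6Lx+3x²+a²)/(6LEI)  [x>a] = -13·4·(2·8²-6·8·(32/5)+3·(32/5)²+4²)/(6·8·2000) = 273/12500 rad
Superposition: θ = Σ θ_i = -55721/7500000 rad ≈ -0.007429 rad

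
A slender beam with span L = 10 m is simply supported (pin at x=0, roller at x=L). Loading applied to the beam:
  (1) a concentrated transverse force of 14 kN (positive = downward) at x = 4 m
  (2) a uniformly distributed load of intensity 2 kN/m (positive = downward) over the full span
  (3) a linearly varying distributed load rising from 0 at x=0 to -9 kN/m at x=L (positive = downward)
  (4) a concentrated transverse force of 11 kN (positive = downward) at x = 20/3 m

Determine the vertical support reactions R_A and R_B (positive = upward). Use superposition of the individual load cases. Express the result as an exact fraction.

Load 1 — point force P=14 kN at a=4 m (b=L-a=6):
  R_A = Pb/L = 14·6/10 = 42/5 kN
  R_B = Pa/L = 14·4/10 = 28/5 kN
Load 2 — uniform load w=2 kN/m over full span:
  R_A = wL/2 = 2·10/2 = 10 kN
  R_B = wL/2 = 2·10/2 = 10 kN
Load 3 — triangular load w₀=-9 kN/m (0→w₀ over full span):
  R_A = w₀L/6 = (-9)·10/6 = -15 kN
  R_B = w₀L/3 = (-9)·10/3 = -30 kN
Load 4 — point force P=11 kN at a=20/3 m (b=L-a=10/3):
  R_A = Pb/L = 11·(10/3)/10 = 11/3 kN
  R_B = Pa/L = 11·(20/3)/10 = 22/3 kN
Superposition: R_A = 106/15 kN, R_B = -106/15 kN

R_A = 106/15 kN, R_B = -106/15 kN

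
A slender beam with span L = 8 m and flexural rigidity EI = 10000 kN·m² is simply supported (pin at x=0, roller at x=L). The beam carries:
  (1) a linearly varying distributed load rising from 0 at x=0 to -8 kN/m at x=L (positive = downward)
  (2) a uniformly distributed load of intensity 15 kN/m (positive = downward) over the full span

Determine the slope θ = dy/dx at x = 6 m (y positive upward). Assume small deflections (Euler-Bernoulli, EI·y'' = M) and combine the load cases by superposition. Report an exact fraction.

Load 1 — triangular load w₀=-8 kN/m (0→w₀ over full span):
  θ_1 = -w₀(7L⁴-30L²x²+15x⁴)/(360LEI) = -(-8)·(7·8⁴-30·8²·6²+15·6⁴)/(360·8·10000) = -1313/225000 rad
Load 2 — uniform load w=15 kN/m over full span:
  θ_2 = -w(L³-6Lx²+4x³)/(24EI) = -15·(8³-6·8·6²+4·6³)/(24·10000) = 11/500 rad
Superposition: θ = Σ θ_i = 3637/225000 rad ≈ 0.016164 rad

θ(6) = 3637/225000 rad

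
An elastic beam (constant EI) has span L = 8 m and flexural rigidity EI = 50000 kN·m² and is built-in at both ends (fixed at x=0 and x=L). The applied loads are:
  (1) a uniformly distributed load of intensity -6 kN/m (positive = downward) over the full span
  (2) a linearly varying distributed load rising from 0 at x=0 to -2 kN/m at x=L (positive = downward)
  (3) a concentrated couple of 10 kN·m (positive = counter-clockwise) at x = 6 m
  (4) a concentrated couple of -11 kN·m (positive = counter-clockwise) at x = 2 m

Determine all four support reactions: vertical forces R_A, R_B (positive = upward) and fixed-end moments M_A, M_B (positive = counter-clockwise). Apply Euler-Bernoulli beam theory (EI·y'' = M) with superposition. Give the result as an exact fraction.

Load 1 — uniform load w=-6 kN/m over full span:
  R_A = wL/2 = (-6)·8/2 = -24 kN
  M_A = wL²/12 = (-6)·8²/12 = -32 kN·m
  R_B = wL/2 = (-6)·8/2 = -24 kN
  M_B = -wL²/12 = -(-6)·8²/12 = 32 kN·m
Load 2 — triangular load w₀=-2 kN/m (0→w₀ over full span):
  R_A = 3w₀L/20 = 3·(-2)·8/20 = -12/5 kN
  M_A = w₀L²/30 = (-2)·8²/30 = -64/15 kN·m
  R_B = 7w₀L/20 = 7·(-2)·8/20 = -28/5 kN
  M_B = -w₀L²/20 = -(-2)·8²/20 = 32/5 kN·m
Load 3 — applied couple M₀=10 kN·m at a=6 m (b=L-a=2):
  R_A = 6M₀ab/L³ = 6·10·6·2/8³ = 45/32 kN
  M_A = M₀b(2a-b)/L² = 10·2·(2·6-2)/8² = 25/8 kN·m
  R_B = -6M₀ab/L³ = -6·10·6·2/8³ = -45/32 kN
  M_B = M₀a(2b-a)/L² = 10·6·(2·2-6)/8² = -15/8 kN·m
Load 4 — applied couple M₀=-11 kN·m at a=2 m (b=L-a=6):
  R_A = 6M₀ab/L³ = 6·(-11)·2·6/8³ = -99/64 kN
  M_A = M₀b(2a-b)/L² = (-11)·6·(2·2-6)/8² = 33/16 kN·m
  R_B = -6M₀ab/L³ = -6·(-11)·2·6/8³ = 99/64 kN
  M_B = M₀a(2b-a)/L² = (-11)·2·(2·6-2)/8² = -55/16 kN·m
Superposition: R_A = -8493/320 kN, M_A = -7459/240 kN·m, R_B = -9427/320 kN, M_B = 2647/80 kN·m

R_A = -8493/320 kN, M_A = -7459/240 kN·m, R_B = -9427/320 kN, M_B = 2647/80 kN·m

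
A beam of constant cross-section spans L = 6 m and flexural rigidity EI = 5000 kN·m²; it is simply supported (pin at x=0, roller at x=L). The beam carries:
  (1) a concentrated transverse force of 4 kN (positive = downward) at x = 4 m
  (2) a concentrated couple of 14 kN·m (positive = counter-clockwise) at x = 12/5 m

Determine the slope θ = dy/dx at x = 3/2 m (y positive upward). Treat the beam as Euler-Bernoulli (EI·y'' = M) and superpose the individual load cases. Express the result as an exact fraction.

θ(3/2) = -3359/9000000 rad

Load 1 — point force P=4 kN at a=4 m (b=L-a=2):
  θ_1 = -Pb(L²-b²-3x²)/(6LEI)  [x≤a] = -4·2·(6²-2²-3·(3/2)²)/(6·6·5000) = -101/90000 rad
Load 2 — applied couple M₀=14 kN·m at a=12/5 m (b=L-a=18/5):
  θ_2 = (M₀x²/(2L)+C₁)/EI  [x≤a] with C₁=M₀(3b²-L²)/(6L)=28/25 = (14·(3/2)²/(2·6)+(28/25))/5000 = 749/1000000 rad
Superposition: θ = Σ θ_i = -3359/9000000 rad ≈ -0.000373 rad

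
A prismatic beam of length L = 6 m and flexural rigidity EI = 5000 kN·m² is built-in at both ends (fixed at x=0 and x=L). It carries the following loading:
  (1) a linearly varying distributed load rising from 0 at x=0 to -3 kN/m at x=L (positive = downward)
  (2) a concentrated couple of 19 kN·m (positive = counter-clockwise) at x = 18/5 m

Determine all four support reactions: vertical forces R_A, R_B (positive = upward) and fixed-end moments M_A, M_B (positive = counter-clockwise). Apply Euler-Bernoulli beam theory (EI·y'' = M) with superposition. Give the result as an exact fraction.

Load 1 — triangular load w₀=-3 kN/m (0→w₀ over full span):
  R_A = 3w₀L/20 = 3·(-3)·6/20 = -27/10 kN
  M_A = w₀L²/30 = (-3)·6²/30 = -18/5 kN·m
  R_B = 7w₀L/20 = 7·(-3)·6/20 = -63/10 kN
  M_B = -w₀L²/20 = -(-3)·6²/20 = 27/5 kN·m
Load 2 — applied couple M₀=19 kN·m at a=18/5 m (b=L-a=12/5):
  R_A = 6M₀ab/L³ = 6·19·(18/5)·(12/5)/6³ = 114/25 kN
  M_A = M₀b(2a-b)/L² = 19·(12/5)·(2·(18/5)-(12/5))/6² = 152/25 kN·m
  R_B = -6M₀ab/L³ = -6·19·(18/5)·(12/5)/6³ = -114/25 kN
  M_B = M₀a(2b-a)/L² = 19·(18/5)·(2·(12/5)-(18/5))/6² = 57/25 kN·m
Superposition: R_A = 93/50 kN, M_A = 62/25 kN·m, R_B = -543/50 kN, M_B = 192/25 kN·m

R_A = 93/50 kN, M_A = 62/25 kN·m, R_B = -543/50 kN, M_B = 192/25 kN·m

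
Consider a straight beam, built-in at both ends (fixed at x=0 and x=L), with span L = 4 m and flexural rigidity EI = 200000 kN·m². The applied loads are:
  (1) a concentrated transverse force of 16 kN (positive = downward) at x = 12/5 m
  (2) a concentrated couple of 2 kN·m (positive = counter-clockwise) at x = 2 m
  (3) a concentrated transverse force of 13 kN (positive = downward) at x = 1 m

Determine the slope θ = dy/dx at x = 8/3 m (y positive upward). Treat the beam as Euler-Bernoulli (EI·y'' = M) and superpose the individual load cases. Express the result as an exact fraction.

θ(8/3) = 5081/225000000 rad

Load 1 — point force P=16 kN at a=12/5 m (b=L-a=8/5):
  θ_1 = Pa²(L-x)(2bL-(3b+a)(L-x))/(2L³EI)  [x>a] = 16·(12/5)²·(4-(8/3))·(2·(8/5)·4-(3·(8/5)+(12/5))·(4-(8/3)))/(2·4³·200000) = 6/390625 rad
Load 2 — applied couple M₀=2 kN·m at a=2 m (b=L-a=2):
  θ_2 = (R_Ax²/2 - M_Ax - M₀(x-a))/EI  [x>a] with R_A=3/4, M_A=1/2 = ((3/4)·(8/3)²/2 - (1/2)·(8/3) - 2·((8/3)-2))/200000 = 0 rad
Load 3 — point force P=13 kN at a=1 m (b=L-a=3):
  θ_3 = Pa²(L-x)(2bL-(3b+a)(L-x))/(2L³EI)  [x>a] = 13·1²·(4-(8/3))·(2·3·4-(3·3+1)·(4-(8/3)))/(2·4³·200000) = 13/1800000 rad
Superposition: θ = Σ θ_i = 5081/225000000 rad ≈ 0.000023 rad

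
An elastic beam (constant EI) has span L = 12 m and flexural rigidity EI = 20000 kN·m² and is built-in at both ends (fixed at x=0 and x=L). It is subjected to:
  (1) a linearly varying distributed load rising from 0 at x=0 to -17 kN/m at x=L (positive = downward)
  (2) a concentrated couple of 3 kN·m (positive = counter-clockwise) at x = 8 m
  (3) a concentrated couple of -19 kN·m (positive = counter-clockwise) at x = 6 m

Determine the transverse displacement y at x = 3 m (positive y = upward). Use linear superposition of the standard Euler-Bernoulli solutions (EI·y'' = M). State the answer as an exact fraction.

y(3) = 38409/3200000 m

Load 1 — triangular load w₀=-17 kN/m (0→w₀ over full span):
  y_1 = -w₀x²(L-x)²(x+2L)/(120LEI) = -(-17)·3²·(12-3)²·(3+2·12)/(120·12·20000) = 37179/3200000 m
Load 2 — applied couple M₀=3 kN·m at a=8 m (b=L-a=4):
  y_2 = (R_Ax³/6 - M_Ax²/2)/EI  [x≤a] with R_A=1/3, M_A=1 = ((1/3)·3³/6 - 1·3²/2)/20000 = -3/20000 m
Load 3 — applied couple M₀=-19 kN·m at a=6 m (b=L-a=6):
  y_3 = (R_Ax³/6 - M_Ax²/2)/EI  [x≤a] with R_A=-19/8, M_A=-19/4 = ((-19/8)·3³/6 - (-19/4)·3²/2)/20000 = 171/320000 m
Superposition: y = Σ y_i = 38409/3200000 m ≈ 0.012003 m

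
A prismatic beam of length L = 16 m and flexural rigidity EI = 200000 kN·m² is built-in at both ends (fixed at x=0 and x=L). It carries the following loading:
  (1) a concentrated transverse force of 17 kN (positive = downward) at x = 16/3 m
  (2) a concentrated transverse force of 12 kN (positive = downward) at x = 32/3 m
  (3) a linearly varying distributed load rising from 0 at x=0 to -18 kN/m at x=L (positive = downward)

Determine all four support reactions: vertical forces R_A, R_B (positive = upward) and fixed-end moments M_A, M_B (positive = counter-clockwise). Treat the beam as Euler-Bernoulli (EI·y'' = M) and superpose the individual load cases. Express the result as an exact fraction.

R_A = -3712/135 kN, M_A = -13376/135 kN·m, R_B = -11813/135 kN, M_B = 24544/135 kN·m

Load 1 — point force P=17 kN at a=16/3 m (b=L-a=32/3):
  R_A = Pb²(3a+b)/L³ = 17·(32/3)²·(3·(16/3)+(32/3))/16³ = 340/27 kN
  M_A = Pab²/L² = 17·(16/3)·(32/3)²/16² = 1088/27 kN·m
  R_B = Pa²(a+3b)/L³ = 17·(16/3)²·((16/3)+3·(32/3))/16³ = 119/27 kN
  M_B = -Pa²b/L² = -17·(16/3)²·(32/3)/16² = -544/27 kN·m
Load 2 — point force P=12 kN at a=32/3 m (b=L-a=16/3):
  R_A = Pb²(3a+b)/L³ = 12·(16/3)²·(3·(32/3)+(16/3))/16³ = 28/9 kN
  M_A = Pab²/L² = 12·(32/3)·(16/3)²/16² = 128/9 kN·m
  R_B = Pa²(a+3b)/L³ = 12·(32/3)²·((32/3)+3·(16/3))/16³ = 80/9 kN
  M_B = -Pa²b/L² = -12·(32/3)²·(16/3)/16² = -256/9 kN·m
Load 3 — triangular load w₀=-18 kN/m (0→w₀ over full span):
  R_A = 3w₀L/20 = 3·(-18)·16/20 = -216/5 kN
  M_A = w₀L²/30 = (-18)·16²/30 = -768/5 kN·m
  R_B = 7w₀L/20 = 7·(-18)·16/20 = -504/5 kN
  M_B = -w₀L²/20 = -(-18)·16²/20 = 1152/5 kN·m
Superposition: R_A = -3712/135 kN, M_A = -13376/135 kN·m, R_B = -11813/135 kN, M_B = 24544/135 kN·m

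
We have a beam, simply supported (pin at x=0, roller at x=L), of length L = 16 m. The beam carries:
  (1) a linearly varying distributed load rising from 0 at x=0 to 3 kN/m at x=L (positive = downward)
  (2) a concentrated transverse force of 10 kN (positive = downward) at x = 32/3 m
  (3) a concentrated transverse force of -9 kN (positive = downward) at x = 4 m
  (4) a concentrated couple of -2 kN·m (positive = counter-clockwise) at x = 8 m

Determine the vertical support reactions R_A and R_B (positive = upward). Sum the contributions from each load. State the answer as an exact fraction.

Load 1 — triangular load w₀=3 kN/m (0→w₀ over full span):
  R_A = w₀L/6 = 3·16/6 = 8 kN
  R_B = w₀L/3 = 3·16/3 = 16 kN
Load 2 — point force P=10 kN at a=32/3 m (b=L-a=16/3):
  R_A = Pb/L = 10·(16/3)/16 = 10/3 kN
  R_B = Pa/L = 10·(32/3)/16 = 20/3 kN
Load 3 — point force P=-9 kN at a=4 m (b=L-a=12):
  R_A = Pb/L = (-9)·12/16 = -27/4 kN
  R_B = Pa/L = (-9)·4/16 = -9/4 kN
Load 4 — applied couple M₀=-2 kN·m at a=8 m (b=L-a=8):
  R_A = M₀/L = (-2)/16 = -1/8 kN
  R_B = -M₀/L = -(-2)/16 = 1/8 kN
Superposition: R_A = 107/24 kN, R_B = 493/24 kN

R_A = 107/24 kN, R_B = 493/24 kN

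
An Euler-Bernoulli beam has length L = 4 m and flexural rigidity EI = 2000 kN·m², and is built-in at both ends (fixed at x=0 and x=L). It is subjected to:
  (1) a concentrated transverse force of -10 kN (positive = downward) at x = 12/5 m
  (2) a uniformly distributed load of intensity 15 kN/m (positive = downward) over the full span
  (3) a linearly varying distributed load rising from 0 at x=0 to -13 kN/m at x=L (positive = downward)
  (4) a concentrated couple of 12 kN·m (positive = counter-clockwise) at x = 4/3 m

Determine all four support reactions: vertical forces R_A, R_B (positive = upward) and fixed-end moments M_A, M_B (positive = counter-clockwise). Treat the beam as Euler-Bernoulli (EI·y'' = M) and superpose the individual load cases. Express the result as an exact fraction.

R_A = 567/25 kN, M_A = 692/75 kN·m, R_B = 33/25 kN, M_B = 4/25 kN·m

Load 1 — point force P=-10 kN at a=12/5 m (b=L-a=8/5):
  R_A = Pb²(3a+b)/L³ = (-10)·(8/5)²·(3·(12/5)+(8/5))/4³ = -88/25 kN
  M_A = Pab²/L² = (-10)·(12/5)·(8/5)²/4² = -96/25 kN·m
  R_B = Pa²(a+3b)/L³ = (-10)·(12/5)²·((12/5)+3·(8/5))/4³ = -162/25 kN
  M_B = -Pa²b/L² = -(-10)·(12/5)²·(8/5)/4² = 144/25 kN·m
Load 2 — uniform load w=15 kN/m over full span:
  R_A = wL/2 = 15·4/2 = 30 kN
  M_A = wL²/12 = 15·4²/12 = 20 kN·m
  R_B = wL/2 = 15·4/2 = 30 kN
  M_B = -wL²/12 = -15·4²/12 = -20 kN·m
Load 3 — triangular load w₀=-13 kN/m (0→w₀ over full span):
  R_A = 3w₀L/20 = 3·(-13)·4/20 = -39/5 kN
  M_A = w₀L²/30 = (-13)·4²/30 = -104/15 kN·m
  R_B = 7w₀L/20 = 7·(-13)·4/20 = -91/5 kN
  M_B = -w₀L²/20 = -(-13)·4²/20 = 52/5 kN·m
Load 4 — applied couple M₀=12 kN·m at a=4/3 m (b=L-a=8/3):
  R_A = 6M₀ab/L³ = 6·12·(4/3)·(8/3)/4³ = 4 kN
  M_A = M₀b(2a-b)/L² = 12·(8/3)·(2·(4/3)-(8/3))/4² = 0 kN·m
  R_B = -6M₀ab/L³ = -6·12·(4/3)·(8/3)/4³ = -4 kN
  M_B = M₀a(2b-a)/L² = 12·(4/3)·(2·(8/3)-(4/3))/4² = 4 kN·m
Superposition: R_A = 567/25 kN, M_A = 692/75 kN·m, R_B = 33/25 kN, M_B = 4/25 kN·m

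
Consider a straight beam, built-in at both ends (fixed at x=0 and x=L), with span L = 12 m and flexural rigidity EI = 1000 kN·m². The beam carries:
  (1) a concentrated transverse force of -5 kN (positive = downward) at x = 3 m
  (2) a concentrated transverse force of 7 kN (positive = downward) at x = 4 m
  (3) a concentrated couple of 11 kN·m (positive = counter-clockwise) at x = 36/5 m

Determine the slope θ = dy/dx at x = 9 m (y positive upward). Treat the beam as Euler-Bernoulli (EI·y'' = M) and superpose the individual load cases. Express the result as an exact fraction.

θ(9) = 12093/1600000 rad

Load 1 — point force P=-5 kN at a=3 m (b=L-a=9):
  θ_1 = Pa²(L-x)(2bL-(3b+a)(L-x))/(2L³EI)  [x>a] = (-5)·3²·(12-9)·(2·9·12-(3·9+3)·(12-9))/(2·12³·1000) = -63/12800 rad
Load 2 — point force P=7 kN at a=4 m (b=L-a=8):
  θ_2 = Pa²(L-x)(2bL-(3b+a)(L-x))/(2L³EI)  [x>a] = 7·4²·(12-9)·(2·8·12-(3·8+4)·(12-9))/(2·12³·1000) = 21/2000 rad
Load 3 — applied couple M₀=11 kN·m at a=36/5 m (b=L-a=24/5):
  θ_3 = (R_Ax²/2 - M_Ax - M₀(x-a))/EI  [x>a] with R_A=33/25, M_A=88/25 = ((33/25)·9²/2 - (88/25)·9 - 11·(9-(36/5)))/1000 = 99/50000 rad
Superposition: θ = Σ θ_i = 12093/1600000 rad ≈ 0.007558 rad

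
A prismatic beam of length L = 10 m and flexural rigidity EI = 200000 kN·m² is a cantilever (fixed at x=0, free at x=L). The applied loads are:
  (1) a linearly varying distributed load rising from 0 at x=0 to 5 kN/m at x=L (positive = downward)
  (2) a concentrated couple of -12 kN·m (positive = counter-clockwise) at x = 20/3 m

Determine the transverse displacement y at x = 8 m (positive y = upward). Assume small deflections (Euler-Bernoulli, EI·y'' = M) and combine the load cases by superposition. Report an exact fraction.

y(8) = -1739/93750 m

Load 1 — triangular load w₀=5 kN/m (0→w₀ over full span):
  y_1 = (w₀Lx³/12-w₀L²x²/6-w₀x⁵/(120L))/EI = (5·10·8³/12-5·10²·8²/6-5·8⁵/(120·10))/200000 = -782/46875 m
Load 2 — applied couple M₀=-12 kN·m at a=20/3 m (b=L-a=10/3):
  y_2 = M₀a(2x-a)/(2EI)  [x>a] = (-12)·(20/3)·(2·8-(20/3))/(2·200000) = -7/3750 m
Superposition: y = Σ y_i = -1739/93750 m ≈ -0.018549 m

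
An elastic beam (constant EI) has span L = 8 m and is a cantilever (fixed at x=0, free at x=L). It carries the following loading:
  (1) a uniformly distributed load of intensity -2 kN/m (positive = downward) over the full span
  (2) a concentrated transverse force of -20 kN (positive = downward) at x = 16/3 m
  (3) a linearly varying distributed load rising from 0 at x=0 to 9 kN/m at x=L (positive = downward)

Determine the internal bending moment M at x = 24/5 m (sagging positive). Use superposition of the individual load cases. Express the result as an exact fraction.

M(24/5) = -7136/375 kN·m

Load 1 — uniform load w=-2 kN/m over full span:
  M_1 = -w(L-x)²/2 = -(-2)·(8-(24/5))²/2 = 256/25 kN·m
Load 2 — point force P=-20 kN at a=16/3 m (b=L-a=8/3):
  M_2 = -P(a-x)  [x≤a] = -(-20)·((16/3)-(24/5)) = 32/3 kN·m
Load 3 — triangular load w₀=9 kN/m (0→w₀ over full span):
  M_3 = w₀Lx/2 - w₀L²/3 - w₀x³/(6L) = 9·8·(24/5)/2 - 9·8²/3 - 9·(24/5)³/(6·8) = -4992/125 kN·m
Superposition: M = Σ M_i = -7136/375 kN·m ≈ -19.029333 kN·m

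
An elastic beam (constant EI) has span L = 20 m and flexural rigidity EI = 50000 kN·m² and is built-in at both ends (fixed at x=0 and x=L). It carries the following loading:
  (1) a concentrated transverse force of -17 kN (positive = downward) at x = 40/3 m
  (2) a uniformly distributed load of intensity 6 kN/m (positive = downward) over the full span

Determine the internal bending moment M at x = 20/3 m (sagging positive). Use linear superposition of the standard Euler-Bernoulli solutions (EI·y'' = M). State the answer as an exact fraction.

Load 1 — point force P=-17 kN at a=40/3 m (b=L-a=20/3):
  M_1 = Pb²(3a+b)x/L³ - Pab²/L²  [x≤a] = (-17)·(20/3)²·(3·(40/3)+(20/3))·(20/3)/20³ - (-17)·(40/3)·(20/3)²/20² = -340/81 kN·m
Load 2 — uniform load w=6 kN/m over full span:
  M_2 = wLx/2 - wL²/12 - wx²/2 = 6·20·(20/3)/2 - 6·20²/12 - 6·(20/3)²/2 = 200/3 kN·m
Superposition: M = Σ M_i = 5060/81 kN·m ≈ 62.469136 kN·m

M(20/3) = 5060/81 kN·m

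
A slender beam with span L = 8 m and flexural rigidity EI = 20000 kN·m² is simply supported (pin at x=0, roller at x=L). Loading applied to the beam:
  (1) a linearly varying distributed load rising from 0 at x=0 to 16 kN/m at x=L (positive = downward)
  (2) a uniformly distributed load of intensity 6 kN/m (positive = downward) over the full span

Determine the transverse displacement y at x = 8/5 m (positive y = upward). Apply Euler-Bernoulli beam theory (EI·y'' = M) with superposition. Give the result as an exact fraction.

y(8/5) = -630656/29296875 m

Load 1 — triangular load w₀=16 kN/m (0→w₀ over full span):
  y_1 = -w₀x(7L⁴-10L²x²+3x⁴)/(360LEI) = -16·(8/5)·(7·8⁴-10·8²·(8/5)²+3·(8/5)⁴)/(360·8·20000) = -352256/29296875 m
Load 2 — uniform load w=6 kN/m over full span:
  y_2 = -wx(L³-2Lx²+x³)/(24EI) = -6·(8/5)·(8³-2·8·(8/5)²+(8/5)³)/(24·20000) = -3712/390625 m
Superposition: y = Σ y_i = -630656/29296875 m ≈ -0.021526 m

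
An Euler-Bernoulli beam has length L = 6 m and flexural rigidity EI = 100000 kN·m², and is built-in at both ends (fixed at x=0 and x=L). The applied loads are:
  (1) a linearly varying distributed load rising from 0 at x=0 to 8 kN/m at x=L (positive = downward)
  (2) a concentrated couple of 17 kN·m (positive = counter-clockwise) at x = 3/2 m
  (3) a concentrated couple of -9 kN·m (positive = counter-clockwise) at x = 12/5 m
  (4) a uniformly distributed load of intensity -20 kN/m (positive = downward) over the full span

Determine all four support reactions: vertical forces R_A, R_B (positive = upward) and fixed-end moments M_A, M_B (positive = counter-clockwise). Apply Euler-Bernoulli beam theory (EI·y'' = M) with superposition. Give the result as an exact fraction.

R_A = -20709/400 kN, M_A = -21867/400 kN·m, R_B = -17691/400 kN, M_B = 19213/400 kN·m

Load 1 — triangular load w₀=8 kN/m (0→w₀ over full span):
  R_A = 3w₀L/20 = 3·8·6/20 = 36/5 kN
  M_A = w₀L²/30 = 8·6²/30 = 48/5 kN·m
  R_B = 7w₀L/20 = 7·8·6/20 = 84/5 kN
  M_B = -w₀L²/20 = -8·6²/20 = -72/5 kN·m
Load 2 — applied couple M₀=17 kN·m at a=3/2 m (b=L-a=9/2):
  R_A = 6M₀ab/L³ = 6·17·(3/2)·(9/2)/6³ = 51/16 kN
  M_A = M₀b(2a-b)/L² = 17·(9/2)·(2·(3/2)-(9/2))/6² = -51/16 kN·m
  R_B = -6M₀ab/L³ = -6·17·(3/2)·(9/2)/6³ = -51/16 kN
  M_B = M₀a(2b-a)/L² = 17·(3/2)·(2·(9/2)-(3/2))/6² = 85/16 kN·m
Load 3 — applied couple M₀=-9 kN·m at a=12/5 m (b=L-a=18/5):
  R_A = 6M₀ab/L³ = 6·(-9)·(12/5)·(18/5)/6³ = -54/25 kN
  M_A = M₀b(2a-b)/L² = (-9)·(18/5)·(2·(12/5)-(18/5))/6² = -27/25 kN·m
  R_B = -6M₀ab/L³ = -6·(-9)·(12/5)·(18/5)/6³ = 54/25 kN
  M_B = M₀a(2b-a)/L² = (-9)·(12/5)·(2·(18/5)-(12/5))/6² = -72/25 kN·m
Load 4 — uniform load w=-20 kN/m over full span:
  R_A = wL/2 = (-20)·6/2 = -60 kN
  M_A = wL²/12 = (-20)·6²/12 = -60 kN·m
  R_B = wL/2 = (-20)·6/2 = -60 kN
  M_B = -wL²/12 = -(-20)·6²/12 = 60 kN·m
Superposition: R_A = -20709/400 kN, M_A = -21867/400 kN·m, R_B = -17691/400 kN, M_B = 19213/400 kN·m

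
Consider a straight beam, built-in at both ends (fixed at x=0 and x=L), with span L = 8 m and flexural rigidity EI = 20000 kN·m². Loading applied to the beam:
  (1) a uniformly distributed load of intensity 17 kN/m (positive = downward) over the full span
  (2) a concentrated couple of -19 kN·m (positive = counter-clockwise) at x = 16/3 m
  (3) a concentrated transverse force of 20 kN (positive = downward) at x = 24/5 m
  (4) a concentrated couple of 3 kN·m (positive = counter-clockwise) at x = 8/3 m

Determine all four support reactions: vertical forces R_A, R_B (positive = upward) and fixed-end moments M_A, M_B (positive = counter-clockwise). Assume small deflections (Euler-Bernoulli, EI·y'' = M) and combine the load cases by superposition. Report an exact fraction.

R_A = 5428/75 kN, M_A = 7477/75 kN·m, R_B = 6272/75 kN, M_B = -8453/75 kN·m

Load 1 — uniform load w=17 kN/m over full span:
  R_A = wL/2 = 17·8/2 = 68 kN
  M_A = wL²/12 = 17·8²/12 = 272/3 kN·m
  R_B = wL/2 = 17·8/2 = 68 kN
  M_B = -wL²/12 = -17·8²/12 = -272/3 kN·m
Load 2 — applied couple M₀=-19 kN·m at a=16/3 m (b=L-a=8/3):
  R_A = 6M₀ab/L³ = 6·(-19)·(16/3)·(8/3)/8³ = -19/6 kN
  M_A = M₀b(2a-b)/L² = (-19)·(8/3)·(2·(16/3)-(8/3))/8² = -19/3 kN·m
  R_B = -6M₀ab/L³ = -6·(-19)·(16/3)·(8/3)/8³ = 19/6 kN
  M_B = M₀a(2b-a)/L² = (-19)·(16/3)·(2·(8/3)-(16/3))/8² = 0 kN·m
Load 3 — point force P=20 kN at a=24/5 m (b=L-a=16/5):
  R_A = Pb²(3a+b)/L³ = 20·(16/5)²·(3·(24/5)+(16/5))/8³ = 176/25 kN
  M_A = Pab²/L² = 20·(24/5)·(16/5)²/8² = 384/25 kN·m
  R_B = Pa²(a+3b)/L³ = 20·(24/5)²·((24/5)+3·(16/5))/8³ = 324/25 kN
  M_B = -Pa²b/L² = -20·(24/5)²·(16/5)/8² = -576/25 kN·m
Load 4 — applied couple M₀=3 kN·m at a=8/3 m (b=L-a=16/3):
  R_A = 6M₀ab/L³ = 6·3·(8/3)·(16/3)/8³ = 1/2 kN
  M_A = M₀b(2a-b)/L² = 3·(16/3)·(2·(8/3)-(16/3))/8² = 0 kN·m
  R_B = -6M₀ab/L³ = -6·3·(8/3)·(16/3)/8³ = -1/2 kN
  M_B = M₀a(2b-a)/L² = 3·(8/3)·(2·(16/3)-(8/3))/8² = 1 kN·m
Superposition: R_A = 5428/75 kN, M_A = 7477/75 kN·m, R_B = 6272/75 kN, M_B = -8453/75 kN·m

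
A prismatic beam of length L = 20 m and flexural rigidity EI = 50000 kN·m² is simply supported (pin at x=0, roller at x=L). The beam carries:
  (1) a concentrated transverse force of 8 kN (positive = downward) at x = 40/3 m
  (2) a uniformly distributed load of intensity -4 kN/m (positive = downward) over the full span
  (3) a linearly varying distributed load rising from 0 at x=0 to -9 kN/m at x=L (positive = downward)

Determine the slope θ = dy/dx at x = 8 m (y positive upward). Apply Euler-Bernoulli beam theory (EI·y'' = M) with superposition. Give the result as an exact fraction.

Load 1 — point force P=8 kN at a=40/3 m (b=L-a=20/3):
  θ_1 = -Pb(L²-b²-3x²)/(6LEI)  [x≤a] = -8·(20/3)·(20²-(20/3)²-3·8²)/(6·20·50000) = -368/253125 rad
Load 2 — uniform load w=-4 kN/m over full span:
  θ_2 = -w(L³-6Lx²+4x³)/(24EI) = -(-4)·(20³-6·20·8²+4·8³)/(24·50000) = 74/9375 rad
Load 3 — triangular load w₀=-9 kN/m (0→w₀ over full span):
  θ_3 = -w₀(7L⁴-30L²x²+15x⁴)/(360LEI) = -(-9)·(7·20⁴-30·20²·8²+15·8⁴)/(360·20·50000) = 323/31250 rad
Superposition: θ = Σ θ_i = 42463/2531250 rad ≈ 0.016776 rad

θ(8) = 42463/2531250 rad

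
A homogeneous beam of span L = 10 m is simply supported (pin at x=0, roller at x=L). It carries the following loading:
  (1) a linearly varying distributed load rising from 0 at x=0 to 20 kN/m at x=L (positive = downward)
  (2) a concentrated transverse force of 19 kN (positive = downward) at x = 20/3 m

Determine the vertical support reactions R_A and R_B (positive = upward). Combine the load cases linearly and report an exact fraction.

Load 1 — triangular load w₀=20 kN/m (0→w₀ over full span):
  R_A = w₀L/6 = 20·10/6 = 100/3 kN
  R_B = w₀L/3 = 20·10/3 = 200/3 kN
Load 2 — point force P=19 kN at a=20/3 m (b=L-a=10/3):
  R_A = Pb/L = 19·(10/3)/10 = 19/3 kN
  R_B = Pa/L = 19·(20/3)/10 = 38/3 kN
Superposition: R_A = 119/3 kN, R_B = 238/3 kN

R_A = 119/3 kN, R_B = 238/3 kN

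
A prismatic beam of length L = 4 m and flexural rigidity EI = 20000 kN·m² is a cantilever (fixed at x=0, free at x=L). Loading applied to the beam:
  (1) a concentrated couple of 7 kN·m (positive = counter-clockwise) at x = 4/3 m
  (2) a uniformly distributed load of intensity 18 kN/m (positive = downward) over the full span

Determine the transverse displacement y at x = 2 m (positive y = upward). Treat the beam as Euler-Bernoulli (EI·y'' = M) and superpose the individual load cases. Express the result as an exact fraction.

y(2) = -431/45000 m

Load 1 — applied couple M₀=7 kN·m at a=4/3 m (b=L-a=8/3):
  y_1 = M₀a(2x-a)/(2EI)  [x>a] = 7·(4/3)·(2·2-(4/3))/(2·20000) = 7/11250 m
Load 2 — uniform load w=18 kN/m over full span:
  y_2 = -wx²(x²-4Lx+6L²)/(24EI) = -18·2²·(2²-4·4·2+6·4²)/(24·20000) = -51/5000 m
Superposition: y = Σ y_i = -431/45000 m ≈ -0.009578 m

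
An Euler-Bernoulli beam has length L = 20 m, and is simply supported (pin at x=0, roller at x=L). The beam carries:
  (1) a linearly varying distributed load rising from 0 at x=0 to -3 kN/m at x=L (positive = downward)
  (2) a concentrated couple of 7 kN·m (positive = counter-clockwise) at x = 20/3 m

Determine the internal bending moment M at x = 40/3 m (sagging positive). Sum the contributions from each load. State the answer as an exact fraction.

Load 1 — triangular load w₀=-3 kN/m (0→w₀ over full span):
  M_1 = w₀Lx/6 - w₀x³/(6L) = (-3)·20·(40/3)/6 - (-3)·(40/3)³/(6·20) = -2000/27 kN·m
Load 2 — applied couple M₀=7 kN·m at a=20/3 m (b=L-a=40/3):
  M_2 = M₀x/L - M₀  [x>a] = 7·(40/3)/20 - 7 = -7/3 kN·m
Superposition: M = Σ M_i = -2063/27 kN·m ≈ -76.407407 kN·m

M(40/3) = -2063/27 kN·m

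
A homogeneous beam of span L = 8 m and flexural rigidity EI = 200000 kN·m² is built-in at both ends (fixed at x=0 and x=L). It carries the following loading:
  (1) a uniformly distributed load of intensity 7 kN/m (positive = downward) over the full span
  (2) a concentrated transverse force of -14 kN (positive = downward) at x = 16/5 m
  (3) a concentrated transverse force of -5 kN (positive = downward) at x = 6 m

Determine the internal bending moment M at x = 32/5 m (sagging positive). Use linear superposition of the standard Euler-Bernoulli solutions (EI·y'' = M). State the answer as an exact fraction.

M(32/5) = 3733/15000 kN·m

Load 1 — uniform load w=7 kN/m over full span:
  M_1 = wLx/2 - wL²/12 - wx²/2 = 7·8·(32/5)/2 - 7·8²/12 - 7·(32/5)²/2 = -112/75 kN·m
Load 2 — point force P=-14 kN at a=16/5 m (b=L-a=24/5):
  M_2 = Pa²(a+3b)(L-x)/L³ - Pa²b/L²  [x>a] = (-14)·(16/5)²·((16/5)+3·(24/5))·(8-(32/5))/8³ - (-14)·(16/5)²·(24/5)/8² = 1792/625 kN·m
Load 3 — point force P=-5 kN at a=6 m (b=L-a=2):
  M_3 = Pa²(a+3b)(L-x)/L³ - Pa²b/L²  [x>a] = (-5)·6²·(6+3·2)·(8-(32/5))/8³ - (-5)·6²·2/8² = -9/8 kN·m
Superposition: M = Σ M_i = 3733/15000 kN·m ≈ 0.248867 kN·m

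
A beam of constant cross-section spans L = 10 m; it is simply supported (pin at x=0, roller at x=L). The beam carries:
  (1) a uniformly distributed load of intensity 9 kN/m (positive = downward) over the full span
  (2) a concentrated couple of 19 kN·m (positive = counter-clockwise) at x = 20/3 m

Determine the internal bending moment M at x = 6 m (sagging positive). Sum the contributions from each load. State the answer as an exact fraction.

M(6) = 597/5 kN·m

Load 1 — uniform load w=9 kN/m over full span:
  M_1 = wx(L-x)/2 = 9·6·(10-6)/2 = 108 kN·m
Load 2 — applied couple M₀=19 kN·m at a=20/3 m (b=L-a=10/3):
  M_2 = M₀x/L  [x≤a] = 19·6/10 = 57/5 kN·m
Superposition: M = Σ M_i = 597/5 kN·m ≈ 119.400000 kN·m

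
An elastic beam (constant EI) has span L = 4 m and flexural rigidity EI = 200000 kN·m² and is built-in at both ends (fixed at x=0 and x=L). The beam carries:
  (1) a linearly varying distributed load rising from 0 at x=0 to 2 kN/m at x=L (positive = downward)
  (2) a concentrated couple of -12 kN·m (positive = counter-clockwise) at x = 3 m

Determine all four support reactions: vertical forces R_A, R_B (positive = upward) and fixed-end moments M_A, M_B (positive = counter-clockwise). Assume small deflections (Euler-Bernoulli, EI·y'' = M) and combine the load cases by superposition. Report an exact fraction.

Load 1 — triangular load w₀=2 kN/m (0→w₀ over full span):
  R_A = 3w₀L/20 = 3·2·4/20 = 6/5 kN
  M_A = w₀L²/30 = 2·4²/30 = 16/15 kN·m
  R_B = 7w₀L/20 = 7·2·4/20 = 14/5 kN
  M_B = -w₀L²/20 = -2·4²/20 = -8/5 kN·m
Load 2 — applied couple M₀=-12 kN·m at a=3 m (b=L-a=1):
  R_A = 6M₀ab/L³ = 6·(-12)·3·1/4³ = -27/8 kN
  M_A = M₀b(2a-b)/L² = (-12)·1·(2·3-1)/4² = -15/4 kN·m
  R_B = -6M₀ab/L³ = -6·(-12)·3·1/4³ = 27/8 kN
  M_B = M₀a(2b-a)/L² = (-12)·3·(2·1-3)/4² = 9/4 kN·m
Superposition: R_A = -87/40 kN, M_A = -161/60 kN·m, R_B = 247/40 kN, M_B = 13/20 kN·m

R_A = -87/40 kN, M_A = -161/60 kN·m, R_B = 247/40 kN, M_B = 13/20 kN·m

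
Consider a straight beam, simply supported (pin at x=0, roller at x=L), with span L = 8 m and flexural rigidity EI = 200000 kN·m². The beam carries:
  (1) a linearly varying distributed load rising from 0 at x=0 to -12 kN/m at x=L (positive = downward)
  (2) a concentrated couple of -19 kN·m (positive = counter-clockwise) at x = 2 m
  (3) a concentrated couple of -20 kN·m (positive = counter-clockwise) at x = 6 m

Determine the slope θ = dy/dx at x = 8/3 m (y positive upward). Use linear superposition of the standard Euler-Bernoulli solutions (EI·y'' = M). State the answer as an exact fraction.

θ(8/3) = 105821/324000000 rad

Load 1 — triangular load w₀=-12 kN/m (0→w₀ over full span):
  θ_1 = -w₀(7L⁴-30L²x²+15x⁴)/(360LEI) = -(-12)·(7·8⁴-30·8²·(8/3)²+15·(8/3)⁴)/(360·8·200000) = 416/1265625 rad
Load 2 — applied couple M₀=-19 kN·m at a=2 m (b=L-a=6):
  θ_2 = (M₀x²/(2L)-M₀(x-a)+C₁)/EI  [x>a] with C₁=M₀(3b²-L²)/(6L)=-209/12 = ((-19)·(8/3)²/(2·8)-(-19)·((8/3)-2)+(-209/12))/200000 = -19/288000 rad
Load 3 — applied couple M₀=-20 kN·m at a=6 m (b=L-a=2):
  θ_3 = (M₀x²/(2L)+C₁)/EI  [x≤a] with C₁=M₀(3b²-L²)/(6L)=65/3 = ((-20)·(8/3)²/(2·8)+(65/3))/200000 = 23/360000 rad
Superposition: θ = Σ θ_i = 105821/324000000 rad ≈ 0.000327 rad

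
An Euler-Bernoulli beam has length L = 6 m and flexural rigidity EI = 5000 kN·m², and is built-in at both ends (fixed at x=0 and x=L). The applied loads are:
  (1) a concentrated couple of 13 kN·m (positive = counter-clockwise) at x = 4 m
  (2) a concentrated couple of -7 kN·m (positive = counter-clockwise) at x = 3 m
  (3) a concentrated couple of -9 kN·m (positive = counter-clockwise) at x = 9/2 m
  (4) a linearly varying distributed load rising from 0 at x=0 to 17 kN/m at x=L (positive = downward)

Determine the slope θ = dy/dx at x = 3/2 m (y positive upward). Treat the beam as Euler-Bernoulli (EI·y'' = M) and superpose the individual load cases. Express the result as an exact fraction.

θ(3/2) = -18251/6400000 rad

Load 1 — applied couple M₀=13 kN·m at a=4 m (b=L-a=2):
  θ_1 = (R_Ax²/2 - M_Ax)/EI  [x≤a] with R_A=26/9, M_A=13/3 = ((26/9)·(3/2)²/2 - (13/3)·(3/2))/5000 = -13/20000 rad
Load 2 — applied couple M₀=-7 kN·m at a=3 m (b=L-a=3):
  θ_2 = (R_Ax²/2 - M_Ax)/EI  [x≤a] with R_A=-7/4, M_A=-7/4 = ((-7/4)·(3/2)²/2 - (-7/4)·(3/2))/5000 = 21/160000 rad
Load 3 — applied couple M₀=-9 kN·m at a=9/2 m (b=L-a=3/2):
  θ_3 = (R_Ax²/2 - M_Ax)/EI  [x≤a] with R_A=-27/16, M_A=-45/16 = ((-27/16)·(3/2)²/2 - (-45/16)·(3/2))/5000 = 297/640000 rad
Load 4 — triangular load w₀=17 kN/m (0→w₀ over full span):
  θ_4 = -w₀(2x(L-x)(L-2x)(x+2L)+x²(L-x)²)/(120LEI) = -17·(2·(3/2)·(6-(3/2))·(6-2·(3/2))·((3/2)+2·6)+(3/2)²·(6-(3/2))²)/(120·6·5000) = -17901/6400000 rad
Superposition: θ = Σ θ_i = -18251/6400000 rad ≈ -0.002852 rad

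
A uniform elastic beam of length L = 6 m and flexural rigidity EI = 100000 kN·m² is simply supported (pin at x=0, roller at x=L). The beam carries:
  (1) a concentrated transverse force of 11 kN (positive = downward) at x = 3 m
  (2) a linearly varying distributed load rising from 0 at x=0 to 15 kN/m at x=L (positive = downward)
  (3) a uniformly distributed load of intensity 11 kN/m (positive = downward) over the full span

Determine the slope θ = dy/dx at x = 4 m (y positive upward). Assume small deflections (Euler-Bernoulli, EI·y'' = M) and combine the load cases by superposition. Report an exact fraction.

Load 1 — point force P=11 kN at a=3 m (b=L-a=3):
  θ_1 = -Pa(2L²-6Lx+3x²+a²)/(6LEI)  [x>a] = -11·3·(2·6²-6·6·4+3·4²+3²)/(6·6·100000) = 11/80000 rad
Load 2 — triangular load w₀=15 kN/m (0→w₀ over full span):
  θ_2 = -w₀(7L⁴-30L²x²+15x⁴)/(360LEI) = -15·(7·6⁴-30·6²·4²+15·4⁴)/(360·6·100000) = 91/300000 rad
Load 3 — uniform load w=11 kN/m over full span:
  θ_3 = -w(L³-6Lx²+4x³)/(24EI) = -11·(6³-6·6·4²+4·4³)/(24·100000) = 143/300000 rad
Superposition: θ = Σ θ_i = 367/400000 rad ≈ 0.000918 rad

θ(4) = 367/400000 rad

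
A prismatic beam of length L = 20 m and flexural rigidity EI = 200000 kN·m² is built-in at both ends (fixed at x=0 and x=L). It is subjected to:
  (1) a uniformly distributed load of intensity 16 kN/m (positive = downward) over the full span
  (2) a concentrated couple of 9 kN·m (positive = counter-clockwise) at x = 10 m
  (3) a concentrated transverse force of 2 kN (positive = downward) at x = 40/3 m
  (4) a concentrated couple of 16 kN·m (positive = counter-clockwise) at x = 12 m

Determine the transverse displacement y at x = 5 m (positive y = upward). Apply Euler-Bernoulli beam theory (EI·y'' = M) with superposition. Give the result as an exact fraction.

y(5) = -992813/51840000 m

Load 1 — uniform load w=16 kN/m over full span:
  y_1 = -wx²(L-x)²/(24EI) = -16·5²·(20-5)²/(24·200000) = -3/160 m
Load 2 — applied couple M₀=9 kN·m at a=10 m (b=L-a=10):
  y_2 = (R_Ax³/6 - M_Ax²/2)/EI  [x≤a] with R_A=27/40, M_A=9/4 = ((27/40)·5³/6 - (9/4)·5²/2)/200000 = -9/128000 m
Load 3 — point force P=2 kN at a=40/3 m (b=L-a=20/3):
  y_3 = -Pb²x²(3aL-(3a+b)x)/(6L³EI)  [x≤a] = -2·(20/3)²·5²·(3·(40/3)·20-(3·(40/3)+(20/3))·5)/(6·20³·200000) = -17/129600 m
Load 4 — applied couple M₀=16 kN·m at a=12 m (b=L-a=8):
  y_4 = (R_Ax³/6 - M_Ax²/2)/EI  [x≤a] with R_A=144/125, M_A=128/25 = ((144/125)·5³/6 - (128/25)·5²/2)/200000 = -1/5000 m
Superposition: y = Σ y_i = -992813/51840000 m ≈ -0.019151 m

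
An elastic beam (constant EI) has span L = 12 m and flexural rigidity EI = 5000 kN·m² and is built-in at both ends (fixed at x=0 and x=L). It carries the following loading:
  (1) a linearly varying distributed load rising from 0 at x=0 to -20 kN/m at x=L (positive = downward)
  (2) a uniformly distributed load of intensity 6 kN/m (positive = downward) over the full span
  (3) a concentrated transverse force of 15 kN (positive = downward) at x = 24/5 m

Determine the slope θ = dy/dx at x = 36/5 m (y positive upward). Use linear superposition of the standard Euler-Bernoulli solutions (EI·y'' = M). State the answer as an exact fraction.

θ(36/5) = 648/390625 rad

Load 1 — triangular load w₀=-20 kN/m (0→w₀ over full span):
  θ_1 = -w₀(2x(L-x)(L-2x)(x+2L)+x²(L-x)²)/(120LEI) = -(-20)·(2·(36/5)·(12-(36/5))·(12-2·(36/5))·((36/5)+2·12)+(36/5)²·(12-(36/5))²)/(120·12·5000) = -864/78125 rad
Load 2 — uniform load w=6 kN/m over full span:
  θ_2 = -wx(L-x)(L-2x)/(12EI) = -6·(36/5)·(12-(36/5))·(12-2·(36/5))/(12·5000) = 648/78125 rad
Load 3 — point force P=15 kN at a=24/5 m (b=L-a=36/5):
  θ_3 = Pa²(L-x)(2bL-(3b+a)(L-x))/(2L³EI)  [x>a] = 15·(24/5)²·(12-(36/5))·(2·(36/5)·12-(3·(36/5)+(24/5))·(12-(36/5)))/(2·12³·5000) = 1728/390625 rad
Superposition: θ = Σ θ_i = 648/390625 rad ≈ 0.001659 rad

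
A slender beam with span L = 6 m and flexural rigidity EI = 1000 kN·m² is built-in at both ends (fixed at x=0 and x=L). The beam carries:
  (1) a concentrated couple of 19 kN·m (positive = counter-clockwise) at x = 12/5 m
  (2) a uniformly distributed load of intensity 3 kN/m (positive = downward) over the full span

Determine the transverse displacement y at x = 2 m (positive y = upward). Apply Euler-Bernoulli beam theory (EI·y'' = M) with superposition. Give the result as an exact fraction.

y(2) = -81/12500 m

Load 1 — applied couple M₀=19 kN·m at a=12/5 m (b=L-a=18/5):
  y_1 = (R_Ax³/6 - M_Ax²/2)/EI  [x≤a] with R_A=114/25, M_A=57/25 = ((114/25)·2³/6 - (57/25)·2²/2)/1000 = 19/12500 m
Load 2 — uniform load w=3 kN/m over full span:
  y_2 = -wx²(L-x)²/(24EI) = -3·2²·(6-2)²/(24·1000) = -1/125 m
Superposition: y = Σ y_i = -81/12500 m ≈ -0.006480 m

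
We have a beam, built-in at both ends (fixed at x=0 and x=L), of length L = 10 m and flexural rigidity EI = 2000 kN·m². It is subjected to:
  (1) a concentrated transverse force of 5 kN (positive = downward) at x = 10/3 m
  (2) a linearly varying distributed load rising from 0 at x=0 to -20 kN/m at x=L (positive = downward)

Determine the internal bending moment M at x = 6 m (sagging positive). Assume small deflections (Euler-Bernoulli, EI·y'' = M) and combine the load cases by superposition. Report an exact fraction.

Load 1 — point force P=5 kN at a=10/3 m (b=L-a=20/3):
  M_1 = Pa²(a+3b)(L-x)/L³ - Pa²b/L²  [x>a] = 5·(10/3)²·((10/3)+3·(20/3))·(10-6)/10³ - 5·(10/3)²·(20/3)/10² = 40/27 kN·m
Load 2 — triangular load w₀=-20 kN/m (0→w₀ over full span):
  M_2 = 3w₀Lx/20 - w₀L²/30 - w₀x³/(6L) = 3·(-20)·10·6/20 - (-20)·10²/30 - (-20)·6³/(6·10) = -124/3 kN·m
Superposition: M = Σ M_i = -1076/27 kN·m ≈ -39.851852 kN·m

M(6) = -1076/27 kN·m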